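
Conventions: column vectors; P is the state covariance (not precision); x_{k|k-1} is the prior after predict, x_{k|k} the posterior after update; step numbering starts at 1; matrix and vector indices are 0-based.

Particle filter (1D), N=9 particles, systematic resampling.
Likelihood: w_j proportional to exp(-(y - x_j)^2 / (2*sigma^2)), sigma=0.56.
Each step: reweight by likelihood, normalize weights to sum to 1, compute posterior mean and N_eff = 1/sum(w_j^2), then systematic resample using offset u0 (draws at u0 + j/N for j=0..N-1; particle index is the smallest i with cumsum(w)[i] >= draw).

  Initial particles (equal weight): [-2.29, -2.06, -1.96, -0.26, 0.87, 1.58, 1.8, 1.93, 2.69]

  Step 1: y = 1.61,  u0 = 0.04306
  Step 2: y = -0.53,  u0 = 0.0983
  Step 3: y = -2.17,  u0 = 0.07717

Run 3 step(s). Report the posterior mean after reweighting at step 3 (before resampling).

post_mean = 0.8700

step 1: w=[0.0000, 0.0000, 0.0000, 0.0011, 0.1240, 0.2964, 0.2802, 0.2521, 0.0462]  mean=1.6911  Neff=4.0417  idx=[4, 5, 5, 5, 6, 6, 7, 7, 7]
step 2: w=[0.9357, 0.0176, 0.0176, 0.0176, 0.0037, 0.0037, 0.0014, 0.0014, 0.0014]  mean=0.9188  Neff=1.1410  idx=[0, 0, 0, 0, 0, 0, 0, 0, 3]
step 3: w=[0.1250, 0.1250, 0.1250, 0.1250, 0.1250, 0.1250, 0.1250, 0.1250, 0.0001]  mean=0.8700  Neff=8.0009  idx=[0, 1, 2, 3, 4, 5, 5, 6, 7]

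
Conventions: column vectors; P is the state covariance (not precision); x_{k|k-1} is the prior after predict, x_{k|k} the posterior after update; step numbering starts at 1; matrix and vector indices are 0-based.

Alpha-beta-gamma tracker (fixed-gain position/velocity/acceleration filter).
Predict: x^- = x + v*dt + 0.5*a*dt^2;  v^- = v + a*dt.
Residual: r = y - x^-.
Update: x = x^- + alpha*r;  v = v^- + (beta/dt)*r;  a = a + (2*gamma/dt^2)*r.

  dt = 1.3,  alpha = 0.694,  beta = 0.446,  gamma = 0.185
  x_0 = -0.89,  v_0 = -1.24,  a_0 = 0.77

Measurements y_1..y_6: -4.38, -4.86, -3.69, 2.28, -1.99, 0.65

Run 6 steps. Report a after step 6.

step 1: x_pred=-1.8514  r=-2.5286  x^+=-3.6062  v^+=-1.1065  a^+=0.2164
step 2: x_pred=-4.8619  r=0.0019  x^+=-4.8606  v^+=-0.8246  a^+=0.2168
step 3: x_pred=-5.7493  r=2.0593  x^+=-4.3202  v^+=0.1638  a^+=0.6677
step 4: x_pred=-3.5431  r=5.8231  x^+=0.4981  v^+=3.0295  a^+=1.9425
step 5: x_pred=6.0779  r=-8.0679  x^+=0.4788  v^+=2.7869  a^+=0.1762
step 6: x_pred=4.2506  r=-3.6006  x^+=1.7518  v^+=1.7806  a^+=-0.6121

a_post = -0.6121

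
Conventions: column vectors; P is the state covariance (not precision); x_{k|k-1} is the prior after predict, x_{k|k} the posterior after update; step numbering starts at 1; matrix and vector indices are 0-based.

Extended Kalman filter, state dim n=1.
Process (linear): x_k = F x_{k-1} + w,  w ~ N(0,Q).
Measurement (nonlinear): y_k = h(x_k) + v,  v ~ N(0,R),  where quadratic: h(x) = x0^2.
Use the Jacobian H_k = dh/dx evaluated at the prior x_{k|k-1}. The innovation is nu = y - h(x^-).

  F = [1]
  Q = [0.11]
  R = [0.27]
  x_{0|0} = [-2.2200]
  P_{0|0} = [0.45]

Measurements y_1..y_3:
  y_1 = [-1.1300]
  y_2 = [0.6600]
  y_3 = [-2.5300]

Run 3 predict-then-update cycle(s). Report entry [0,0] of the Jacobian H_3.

step 1: x^-=[-2.2200]  P^-=[0.5600]  H_jac=[-4.4400]  S=[11.3096]  K=[-0.2198]  nu=[-6.0584]  x^+=[-0.8881]  P^+=[0.0134]
step 2: x^-=[-0.8881]  P^-=[0.1234]  H_jac=[-1.7761]  S=[0.6592]  K=[-0.3324]  nu=[-0.1287]  x^+=[-0.8453]  P^+=[0.0505]
step 3: x^-=[-0.8453]  P^-=[0.1605]  H_jac=[-1.6906]  S=[0.7288]  K=[-0.3724]  nu=[-3.2445]  x^+=[0.3629]  P^+=[0.0595]

H_jac[0,0] = -1.6906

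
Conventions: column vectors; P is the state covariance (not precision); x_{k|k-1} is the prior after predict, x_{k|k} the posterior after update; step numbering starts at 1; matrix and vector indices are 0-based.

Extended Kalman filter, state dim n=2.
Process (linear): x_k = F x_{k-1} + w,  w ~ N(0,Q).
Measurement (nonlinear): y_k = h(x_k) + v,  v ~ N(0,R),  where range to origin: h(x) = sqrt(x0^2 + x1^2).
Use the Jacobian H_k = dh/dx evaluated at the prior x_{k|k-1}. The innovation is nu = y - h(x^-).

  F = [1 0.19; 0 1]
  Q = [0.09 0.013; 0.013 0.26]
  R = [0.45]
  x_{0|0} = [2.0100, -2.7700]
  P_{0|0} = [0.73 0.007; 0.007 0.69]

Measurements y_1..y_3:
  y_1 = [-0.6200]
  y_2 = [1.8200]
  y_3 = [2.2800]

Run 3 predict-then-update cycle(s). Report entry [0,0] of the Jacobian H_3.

H_jac[0,0] = 0.8701

step 1: x^-=[1.4837, -2.7700]  P^-=[0.8476 0.1511; 0.1511 0.9500]  H_jac=[0.4722 -0.8815]  S=[1.2514]  K=[0.2134; -0.6122]  nu=[-3.7623]  x^+=[0.6810, -0.4667]  P^+=[0.7906 0.3146; 0.3146 0.4810]
step 2: x^-=[0.5923, -0.4667]  P^-=[1.0175 0.4189; 0.4189 0.7410]  H_jac=[0.7854 -0.6189]  S=[0.9543]  K=[0.5658; -0.1358]  nu=[1.0659]  x^+=[1.1954, -0.6114]  P^+=[0.7120 0.4923; 0.4923 0.7234]
step 3: x^-=[1.0792, -0.6114]  P^-=[1.0152 0.6427; 0.6427 0.9834]  H_jac=[0.8701 -0.4930]  S=[0.9062]  K=[0.6251; 0.0821]  nu=[1.0396]  x^+=[1.7291, -0.5261]  P^+=[0.6611 0.5962; 0.5962 0.9773]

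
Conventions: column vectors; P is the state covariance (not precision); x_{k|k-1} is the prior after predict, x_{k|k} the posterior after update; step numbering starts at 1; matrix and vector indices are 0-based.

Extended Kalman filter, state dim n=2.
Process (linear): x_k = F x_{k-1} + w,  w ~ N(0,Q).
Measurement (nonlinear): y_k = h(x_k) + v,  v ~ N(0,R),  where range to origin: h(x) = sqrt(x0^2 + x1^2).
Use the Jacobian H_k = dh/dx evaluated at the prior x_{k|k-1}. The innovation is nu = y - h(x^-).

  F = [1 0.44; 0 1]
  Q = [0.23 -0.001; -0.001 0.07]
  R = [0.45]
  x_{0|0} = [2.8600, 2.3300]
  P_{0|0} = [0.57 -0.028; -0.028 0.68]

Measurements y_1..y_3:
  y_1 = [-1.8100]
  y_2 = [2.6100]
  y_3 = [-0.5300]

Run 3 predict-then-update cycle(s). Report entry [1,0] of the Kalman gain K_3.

step 1: x^-=[3.8852, 2.3300]  P^-=[0.9070 0.2702; 0.2702 0.7500]  H_jac=[0.8576 0.5143]  S=[1.5538]  K=[0.5900; 0.3974]  nu=[-6.3403]  x^+=[0.1442, -0.1895]  P^+=[0.3661 -0.0941; -0.0941 0.5046]
step 2: x^-=[0.0608, -0.1895]  P^-=[0.6109 0.1269; 0.1269 0.5746]  H_jac=[0.3055 -0.9522]  S=[0.9542]  K=[0.0690; -0.5328]  nu=[2.4110]  x^+=[0.2271, -1.4741]  P^+=[0.6064 0.1620; 0.1620 0.3038]
step 3: x^-=[-0.4215, -1.4741]  P^-=[1.0377 0.2946; 0.2946 0.3738]  H_jac=[-0.2749 -0.9615]  S=[1.0297]  K=[-0.5522; -0.4277]  nu=[-2.0631]  x^+=[0.7177, -0.5917]  P^+=[0.7238 0.0515; 0.0515 0.1854]

K[1,0] = -0.4277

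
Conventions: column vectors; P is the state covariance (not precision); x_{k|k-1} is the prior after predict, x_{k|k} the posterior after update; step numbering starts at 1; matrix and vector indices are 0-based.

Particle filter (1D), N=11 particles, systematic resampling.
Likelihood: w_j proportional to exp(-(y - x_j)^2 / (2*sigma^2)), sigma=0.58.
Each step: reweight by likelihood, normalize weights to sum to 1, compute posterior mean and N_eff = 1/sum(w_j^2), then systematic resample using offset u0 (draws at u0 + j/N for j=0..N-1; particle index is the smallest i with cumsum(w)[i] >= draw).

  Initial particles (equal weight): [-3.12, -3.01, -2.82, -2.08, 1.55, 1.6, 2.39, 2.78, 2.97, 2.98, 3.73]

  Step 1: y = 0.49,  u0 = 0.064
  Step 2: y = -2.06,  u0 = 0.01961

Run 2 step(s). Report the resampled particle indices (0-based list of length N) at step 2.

step 1: w=[0.0000, 0.0000, 0.0000, 0.0002, 0.5321, 0.4528, 0.0132, 0.0012, 0.0003, 0.0003, 0.0000]  mean=1.5854  Neff=2.0479  idx=[4, 4, 4, 4, 4, 4, 5, 5, 5, 5, 5]
step 2: w=[0.1122, 0.1122, 0.1122, 0.1122, 0.1122, 0.1122, 0.0654, 0.0654, 0.0654, 0.0654, 0.0654]  mean=1.5663  Neff=10.3209  idx=[0, 0, 1, 2, 3, 4, 5, 5, 7, 8, 9]

resampled_idx = [0, 0, 1, 2, 3, 4, 5, 5, 7, 8, 9]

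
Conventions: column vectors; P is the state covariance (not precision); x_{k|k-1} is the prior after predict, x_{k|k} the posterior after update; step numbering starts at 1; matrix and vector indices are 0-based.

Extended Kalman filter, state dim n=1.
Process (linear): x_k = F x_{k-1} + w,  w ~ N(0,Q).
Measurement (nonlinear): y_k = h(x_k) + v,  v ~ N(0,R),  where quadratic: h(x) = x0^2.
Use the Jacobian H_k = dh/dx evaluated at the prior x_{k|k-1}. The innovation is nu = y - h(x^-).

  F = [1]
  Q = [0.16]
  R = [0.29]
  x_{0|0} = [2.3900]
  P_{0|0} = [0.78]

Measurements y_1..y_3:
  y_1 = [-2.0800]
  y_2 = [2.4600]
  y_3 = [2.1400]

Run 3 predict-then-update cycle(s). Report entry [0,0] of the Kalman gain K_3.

K[0,0] = 0.2950

step 1: x^-=[2.3900]  P^-=[0.9400]  H_jac=[4.7800]  S=[21.7675]  K=[0.2064]  nu=[-7.7921]  x^+=[0.7816]  P^+=[0.0125]
step 2: x^-=[0.7816]  P^-=[0.1725]  H_jac=[1.5631]  S=[0.7115]  K=[0.3790]  nu=[1.8491]  x^+=[1.4824]  P^+=[0.0703]
step 3: x^-=[1.4824]  P^-=[0.2303]  H_jac=[2.9648]  S=[2.3145]  K=[0.2950]  nu=[-0.0575]  x^+=[1.4654]  P^+=[0.0289]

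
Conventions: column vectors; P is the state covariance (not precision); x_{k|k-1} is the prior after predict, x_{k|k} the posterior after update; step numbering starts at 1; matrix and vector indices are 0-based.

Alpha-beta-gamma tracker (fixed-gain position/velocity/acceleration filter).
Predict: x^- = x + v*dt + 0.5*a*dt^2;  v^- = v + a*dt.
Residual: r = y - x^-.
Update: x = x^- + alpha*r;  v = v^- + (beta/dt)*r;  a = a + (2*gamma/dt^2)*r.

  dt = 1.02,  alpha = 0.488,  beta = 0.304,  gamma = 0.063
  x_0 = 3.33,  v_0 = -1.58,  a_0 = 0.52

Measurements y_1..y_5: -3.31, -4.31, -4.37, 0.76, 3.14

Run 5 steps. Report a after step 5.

step 1: x_pred=1.9889  r=-5.2989  x^+=-0.5970  v^+=-2.6289  a^+=-0.1217
step 2: x_pred=-3.3417  r=-0.9683  x^+=-3.8143  v^+=-3.0416  a^+=-0.2390
step 3: x_pred=-7.0410  r=2.6710  x^+=-5.7376  v^+=-2.4893  a^+=0.0845
step 4: x_pred=-8.2327  r=8.9927  x^+=-3.8443  v^+=0.2770  a^+=1.1736
step 5: x_pred=-2.9512  r=6.0912  x^+=0.0213  v^+=3.2895  a^+=1.9113

a_post = 1.9113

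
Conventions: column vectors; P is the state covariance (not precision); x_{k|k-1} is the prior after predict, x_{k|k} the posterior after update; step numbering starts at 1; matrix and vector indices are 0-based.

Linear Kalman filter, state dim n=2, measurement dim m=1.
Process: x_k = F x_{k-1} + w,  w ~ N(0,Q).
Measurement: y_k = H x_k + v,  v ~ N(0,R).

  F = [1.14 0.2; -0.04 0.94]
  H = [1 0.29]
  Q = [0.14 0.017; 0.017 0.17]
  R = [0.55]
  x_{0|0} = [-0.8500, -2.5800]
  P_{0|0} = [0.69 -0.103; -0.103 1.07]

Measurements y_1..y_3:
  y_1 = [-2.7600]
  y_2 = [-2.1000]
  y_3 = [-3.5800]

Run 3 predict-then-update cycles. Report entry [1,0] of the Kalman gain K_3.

K[1,0] = 0.2940

step 1: x^-=[-1.4850, -2.3912]  P^-=[1.0326 0.0771; 0.0771 1.1243]  S=[1.7219]  K=[0.6127; 0.2342]  nu=[-0.5816]  x^+=[-1.8413, -2.5274]  P^+=[0.3862 -0.1699; -0.1699 1.0299]
step 2: x^-=[-2.6046, -2.3021]  P^-=[0.6057 0.0123; 0.0123 1.0934]  S=[1.2548]  K=[0.4855; 0.2625]  nu=[1.1722]  x^+=[-2.0354, -1.9944]  P^+=[0.3099 -0.1476; -0.1476 1.0069]
step 3: x^-=[-2.7193, -1.7933]  P^-=[0.5157 0.0352; 0.0352 1.0713]  S=[1.1761]  K=[0.4471; 0.2940]  nu=[-0.3407]  x^+=[-2.8716, -1.8935]  P^+=[0.2805 -0.1195; -0.1195 0.9696]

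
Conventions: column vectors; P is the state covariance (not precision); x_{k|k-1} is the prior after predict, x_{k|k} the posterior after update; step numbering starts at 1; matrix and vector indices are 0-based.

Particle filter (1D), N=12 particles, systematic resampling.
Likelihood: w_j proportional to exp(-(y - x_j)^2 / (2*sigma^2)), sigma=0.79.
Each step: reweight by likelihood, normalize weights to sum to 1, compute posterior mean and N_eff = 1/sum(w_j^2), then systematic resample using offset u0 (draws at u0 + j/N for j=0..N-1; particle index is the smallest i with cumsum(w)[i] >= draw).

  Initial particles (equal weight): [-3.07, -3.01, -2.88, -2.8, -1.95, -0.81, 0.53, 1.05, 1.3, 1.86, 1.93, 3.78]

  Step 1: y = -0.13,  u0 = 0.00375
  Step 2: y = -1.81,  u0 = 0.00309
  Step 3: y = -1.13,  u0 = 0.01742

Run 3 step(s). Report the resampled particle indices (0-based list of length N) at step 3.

step 1: w=[0.0005, 0.0006, 0.0011, 0.0016, 0.0340, 0.3333, 0.3405, 0.1582, 0.0938, 0.0202, 0.0161, 0.0000]  mean=0.1900  Neff=3.8065  idx=[3, 5, 5, 5, 5, 6, 6, 6, 6, 7, 7, 8]
step 2: w=[0.1979, 0.1948, 0.1948, 0.1948, 0.1948, 0.0054, 0.0054, 0.0054, 0.0054, 0.0006, 0.0006, 0.0002]  mean=-1.1722  Neff=5.2350  idx=[0, 0, 0, 1, 1, 2, 2, 2, 3, 3, 4, 4]
step 3: w=[0.0124, 0.0124, 0.0124, 0.1070, 0.1070, 0.1070, 0.1070, 0.1070, 0.1070, 0.1070, 0.1070, 0.1070]  mean=-0.8842  Neff=9.6673  idx=[1, 3, 4, 5, 5, 6, 7, 8, 9, 9, 10, 11]

resampled_idx = [1, 3, 4, 5, 5, 6, 7, 8, 9, 9, 10, 11]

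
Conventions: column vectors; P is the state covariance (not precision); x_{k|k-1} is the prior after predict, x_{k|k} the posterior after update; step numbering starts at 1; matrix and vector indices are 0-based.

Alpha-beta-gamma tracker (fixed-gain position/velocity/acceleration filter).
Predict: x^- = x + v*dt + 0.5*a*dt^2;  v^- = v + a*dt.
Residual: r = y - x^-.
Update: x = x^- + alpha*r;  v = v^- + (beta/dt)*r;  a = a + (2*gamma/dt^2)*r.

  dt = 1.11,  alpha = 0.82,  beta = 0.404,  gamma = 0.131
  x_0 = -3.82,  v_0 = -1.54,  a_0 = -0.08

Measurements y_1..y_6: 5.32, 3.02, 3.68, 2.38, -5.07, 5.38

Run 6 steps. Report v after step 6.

v_post = -1.1773

step 1: x_pred=-5.5787  r=10.8987  x^+=3.3582  v^+=2.3379  a^+=2.2376
step 2: x_pred=7.3318  r=-4.3118  x^+=3.7961  v^+=3.2523  a^+=1.3207
step 3: x_pred=8.2197  r=-4.5397  x^+=4.4972  v^+=3.0659  a^+=0.3553
step 4: x_pred=8.1192  r=-5.7392  x^+=3.4131  v^+=1.3715  a^+=-0.8651
step 5: x_pred=4.4024  r=-9.4724  x^+=-3.3650  v^+=-3.0364  a^+=-2.8794
step 6: x_pred=-8.5092  r=13.8892  x^+=2.8799  v^+=-1.1773  a^+=0.0741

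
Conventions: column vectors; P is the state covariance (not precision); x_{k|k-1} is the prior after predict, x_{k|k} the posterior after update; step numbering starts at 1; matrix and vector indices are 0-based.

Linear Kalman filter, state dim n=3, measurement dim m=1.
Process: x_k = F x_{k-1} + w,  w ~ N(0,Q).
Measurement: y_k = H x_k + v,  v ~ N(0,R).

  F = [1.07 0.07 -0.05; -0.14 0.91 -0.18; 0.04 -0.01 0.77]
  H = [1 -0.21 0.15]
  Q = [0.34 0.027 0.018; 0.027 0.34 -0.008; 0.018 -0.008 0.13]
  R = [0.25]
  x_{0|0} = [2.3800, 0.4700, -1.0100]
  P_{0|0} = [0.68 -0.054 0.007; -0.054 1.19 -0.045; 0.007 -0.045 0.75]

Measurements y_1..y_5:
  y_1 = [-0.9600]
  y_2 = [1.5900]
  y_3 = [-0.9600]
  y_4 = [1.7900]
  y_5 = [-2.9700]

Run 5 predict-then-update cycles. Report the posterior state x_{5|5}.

x_post = [-1.5604, 0.2056, -0.3578]

step 1: x^-=[2.6300, 0.2763, -0.6872]  P^-=[1.1177 -0.0430 0.0211; -0.0430 1.3919 -0.1610; 0.0211 -0.1610 0.5770]  S=[1.4766]  K=[0.7652; -0.2435; 0.0958]  nu=[-3.4289]  x^+=[0.0062, 1.1111, -1.0158]  P^+=[0.2531 0.2320 -0.0872; 0.2320 1.3044 -0.1266; -0.0872 -0.1266 0.5635]
step 2: x^-=[0.1352, 1.1931, -0.7930]  P^-=[0.6825 0.3244 -0.0741; 0.3244 1.4213 -0.1695; -0.0741 -0.1695 0.4610]  S=[0.8578]  K=[0.7033; 0.0006; 0.0357]  nu=[1.8243]  x^+=[1.4183, 1.1942, -0.7279]  P^+=[0.2582 0.3241 -0.0957; 0.3241 1.4213 -0.1695; -0.0957 -0.1695 0.4599]
step 3: x^-=[1.6375, 1.0192, -0.5157]  P^-=[0.7037 0.4230 -0.0801; 0.4230 1.5051 -0.1820; -0.0801 -0.1820 0.3997]  S=[0.8389]  K=[0.7187; 0.0949; 0.0216]  nu=[-2.3062]  x^+=[-0.0198, 0.8004, -0.5655]  P^+=[0.2704 0.3658 -0.0931; 0.3658 1.4976 -0.1837; -0.0931 -0.1837 0.3993]
step 4: x^-=[0.0631, 0.8329, -0.4442]  P^-=[0.7240 0.4660 -0.0762; 0.4660 1.5607 -0.1830; -0.0762 -0.1830 0.3641]  S=[0.8440]  K=[0.7284; 0.1313; 0.0199]  nu=[1.9685]  x^+=[1.4968, 1.0913, -0.4050]  P^+=[0.2763 0.3853 -0.0885; 0.3853 1.5461 -0.1852; -0.0885 -0.1852 0.3638]
step 5: x^-=[1.6982, 0.8564, -0.2629]  P^-=[0.7333 0.4859 -0.0711; 0.4859 1.5956 -0.1794; -0.0711 -0.1794 0.3434]  S=[0.8472]  K=[0.7324; 0.1463; 0.0213]  nu=[-4.4490]  x^+=[-1.5604, 0.2056, -0.3578]  P^+=[0.2787 0.3952 -0.0843; 0.3952 1.5775 -0.1821; -0.0843 -0.1821 0.3430]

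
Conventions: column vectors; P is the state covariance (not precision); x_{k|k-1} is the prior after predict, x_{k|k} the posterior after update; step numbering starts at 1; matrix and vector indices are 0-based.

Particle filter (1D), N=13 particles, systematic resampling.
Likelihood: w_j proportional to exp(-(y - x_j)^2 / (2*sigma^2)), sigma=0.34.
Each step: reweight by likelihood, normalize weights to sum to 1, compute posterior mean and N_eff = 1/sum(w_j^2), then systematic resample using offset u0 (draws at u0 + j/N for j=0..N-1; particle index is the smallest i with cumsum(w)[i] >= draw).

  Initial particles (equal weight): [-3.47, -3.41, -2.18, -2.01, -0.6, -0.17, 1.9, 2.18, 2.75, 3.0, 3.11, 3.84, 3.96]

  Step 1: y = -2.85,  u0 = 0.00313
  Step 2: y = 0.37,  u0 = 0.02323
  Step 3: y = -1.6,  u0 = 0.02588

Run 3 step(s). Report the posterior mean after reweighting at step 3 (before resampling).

step 1: w=[0.2973, 0.4038, 0.2249, 0.0741, 0.0000, 0.0000, 0.0000, 0.0000, 0.0000, 0.0000, 0.0000, 0.0000, 0.0000]  mean=-3.0475  Neff=3.2526  idx=[0, 0, 0, 0, 1, 1, 1, 1, 1, 1, 2, 2, 3]
step 2: w=[0.0000, 0.0000, 0.0000, 0.0000, 0.0000, 0.0000, 0.0000, 0.0000, 0.0000, 0.0000, 0.0253, 0.0253, 0.9494]  mean=-2.0186  Neff=1.1079  idx=[10, 12, 12, 12, 12, 12, 12, 12, 12, 12, 12, 12, 12]
step 3: w=[0.0387, 0.0801, 0.0801, 0.0801, 0.0801, 0.0801, 0.0801, 0.0801, 0.0801, 0.0801, 0.0801, 0.0801, 0.0801]  mean=-2.0166  Neff=12.7377  idx=[0, 1, 2, 3, 4, 5, 6, 7, 8, 9, 10, 11, 12]

post_mean = -2.0166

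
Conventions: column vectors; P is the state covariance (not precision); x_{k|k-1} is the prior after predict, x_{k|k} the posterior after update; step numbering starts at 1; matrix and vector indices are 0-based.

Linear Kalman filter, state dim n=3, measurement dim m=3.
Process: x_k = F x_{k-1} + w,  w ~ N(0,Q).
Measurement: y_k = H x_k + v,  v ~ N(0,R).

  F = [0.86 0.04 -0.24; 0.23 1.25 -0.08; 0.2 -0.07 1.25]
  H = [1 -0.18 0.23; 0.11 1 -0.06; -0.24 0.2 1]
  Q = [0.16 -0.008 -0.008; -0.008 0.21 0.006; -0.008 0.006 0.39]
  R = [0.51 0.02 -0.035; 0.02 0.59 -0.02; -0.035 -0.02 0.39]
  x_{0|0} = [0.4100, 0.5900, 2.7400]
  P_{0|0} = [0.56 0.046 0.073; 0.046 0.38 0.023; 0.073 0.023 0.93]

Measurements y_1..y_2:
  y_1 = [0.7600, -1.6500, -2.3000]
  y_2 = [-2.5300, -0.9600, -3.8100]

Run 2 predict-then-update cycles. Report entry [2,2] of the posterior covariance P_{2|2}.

P_post[2,2] = 0.2606

step 1: x^-=[-0.2814, 0.6126, 3.4657]  P^-=[0.6009 0.1735 -0.1176; 0.1735 0.8585 -0.0278; -0.1176 -0.0278 1.8986]  S=[1.1249 0.0728 0.1613; 0.0728 1.5057 -0.0580; 0.1613 -0.0580 2.3862]  K=[0.4916 0.1352 -0.1251; -0.0354 0.5880 0.0595; 0.1799 -0.0809 0.7910]  nu=[0.3546, -2.0237, -5.9558]  x^+=[0.3646, -0.9444, -1.0178]  P^+=[0.2724 0.0612 -0.0156; 0.0612 0.3359 -0.0398; -0.0156 -0.0398 0.3080]
step 2: x^-=[0.5201, -1.0152, -1.1332]  P^-=[0.3912 0.1490 -0.0764; 0.1490 0.7949 -0.0940; -0.0764 -0.0940 0.8813]  S=[0.8926 0.0338 0.0219; 0.0338 1.4379 -0.0590; 0.0219 -0.0590 1.3104]  K=[0.3865 0.1232 -0.1081; -0.0405 0.5711 0.0487; 0.1474 -0.0841 0.6659]  nu=[-2.9721, -0.0700, -2.3489]  x^+=[-0.3834, -1.0494, -3.1296]  P^+=[0.2177 0.0576 -0.0174; 0.0576 0.3263 -0.0424; -0.0174 -0.0424 0.2606]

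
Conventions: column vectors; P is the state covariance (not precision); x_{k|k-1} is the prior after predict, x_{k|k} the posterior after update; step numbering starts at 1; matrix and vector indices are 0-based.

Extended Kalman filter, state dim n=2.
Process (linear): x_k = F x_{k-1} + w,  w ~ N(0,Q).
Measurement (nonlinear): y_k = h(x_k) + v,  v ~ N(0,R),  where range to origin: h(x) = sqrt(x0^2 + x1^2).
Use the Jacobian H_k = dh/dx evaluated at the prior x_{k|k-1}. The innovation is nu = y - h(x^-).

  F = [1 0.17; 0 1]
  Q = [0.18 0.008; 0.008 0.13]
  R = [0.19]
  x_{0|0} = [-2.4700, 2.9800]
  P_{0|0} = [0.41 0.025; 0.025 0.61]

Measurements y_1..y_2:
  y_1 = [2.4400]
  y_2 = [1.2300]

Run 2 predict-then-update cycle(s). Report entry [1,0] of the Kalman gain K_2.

step 1: x^-=[-1.9634, 2.9800]  P^-=[0.6161 0.1367; 0.1367 0.7400]  H_jac=[-0.5502 0.8350]  S=[0.7669]  K=[-0.2932; 0.7077]  nu=[-1.1287]  x^+=[-1.6325, 2.1813]  P^+=[0.5502 0.2958; 0.2958 0.3559]
step 2: x^-=[-1.2617, 2.1813]  P^-=[0.8411 0.3643; 0.3643 0.4859]  H_jac=[-0.5007 0.8656]  S=[0.4492]  K=[-0.2355; 0.5303]  nu=[-1.2899]  x^+=[-0.9580, 1.4972]  P^+=[0.8162 0.4204; 0.4204 0.3596]

K[1,0] = 0.5303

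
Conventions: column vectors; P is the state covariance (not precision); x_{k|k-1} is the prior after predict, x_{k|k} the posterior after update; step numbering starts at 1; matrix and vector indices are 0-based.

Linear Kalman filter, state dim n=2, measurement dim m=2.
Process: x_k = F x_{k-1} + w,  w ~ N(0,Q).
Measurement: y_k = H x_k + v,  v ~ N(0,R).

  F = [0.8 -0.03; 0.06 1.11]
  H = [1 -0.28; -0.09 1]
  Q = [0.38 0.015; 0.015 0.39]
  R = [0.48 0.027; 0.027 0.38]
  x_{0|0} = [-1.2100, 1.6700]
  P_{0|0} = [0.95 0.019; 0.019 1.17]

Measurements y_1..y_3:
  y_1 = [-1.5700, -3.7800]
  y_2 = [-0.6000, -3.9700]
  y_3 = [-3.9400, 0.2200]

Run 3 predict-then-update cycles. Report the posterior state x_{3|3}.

step 1: x^-=[-1.0181, 1.7811]  P^-=[0.9881 0.0385; 0.0385 1.8375]  S=[1.5907 -0.5370; -0.5370 2.2186]  K=[0.6608 0.1372; -0.0220 0.8214]  nu=[-0.0532, -5.6527]  x^+=[-1.8287, -2.8606]  P^+=[0.3493 0.1014; 0.1014 0.3206]
step 2: x^-=[-1.3772, -3.2850]  P^-=[0.5989 0.1110; 0.1110 0.7998]  S=[1.0795 -0.1371; -0.1371 1.1647]  K=[0.5403 0.1126; -0.0188 0.6759]  nu=[-0.1426, -0.8089]  x^+=[-1.5453, -3.8291]  P^+=[0.2857 0.0831; 0.0831 0.2638]
step 3: x^-=[-1.1214, -4.3430]  P^-=[0.5591 0.0936; 0.0936 0.7272]  S=[1.0437 -0.1310; -0.1310 1.0948]  K=[0.5234 0.1021; -0.0234 0.6537]  nu=[-4.0347, 4.4621]  x^+=[-2.7774, -1.3319]  P^+=[0.2758 0.0778; 0.0778 0.2548]

x_post = [-2.7774, -1.3319]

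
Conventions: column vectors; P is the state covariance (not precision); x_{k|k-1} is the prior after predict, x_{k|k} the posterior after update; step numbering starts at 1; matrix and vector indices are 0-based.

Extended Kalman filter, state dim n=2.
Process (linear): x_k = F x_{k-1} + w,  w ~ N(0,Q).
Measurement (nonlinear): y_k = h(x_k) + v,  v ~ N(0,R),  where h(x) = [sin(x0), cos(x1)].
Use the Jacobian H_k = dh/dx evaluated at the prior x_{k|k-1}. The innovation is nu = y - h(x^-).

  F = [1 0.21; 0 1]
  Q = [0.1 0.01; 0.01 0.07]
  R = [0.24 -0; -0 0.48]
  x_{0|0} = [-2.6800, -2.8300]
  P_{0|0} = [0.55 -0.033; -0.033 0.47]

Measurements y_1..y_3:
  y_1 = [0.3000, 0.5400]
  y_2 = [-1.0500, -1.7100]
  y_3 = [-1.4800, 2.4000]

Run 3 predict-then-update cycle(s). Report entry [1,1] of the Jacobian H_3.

H_jac[1,1] = 0.5091

step 1: x^-=[-3.2743, -2.8300]  P^-=[0.6569 0.0757; 0.0757 0.5400]  H_jac=[-0.9912 0.0000; 0.0000 0.3066]  S=[0.8854 -0.0230; -0.0230 0.5308]  K=[-0.7351 0.0119; -0.0767 0.3086]  nu=[0.1677, 1.4918]  x^+=[-3.3799, -2.3825]  P^+=[0.1780 0.0186; 0.0186 0.4832]
step 2: x^-=[-3.8802, -2.3825]  P^-=[0.3071 0.1300; 0.1300 0.5532]  H_jac=[-0.7394 0.0000; 0.0000 0.6883]  S=[0.4079 -0.0662; -0.0662 0.7420]  K=[-0.5450 0.0720; -0.1547 0.4993]  nu=[-1.7232, -0.9845]  x^+=[-3.0119, -2.6074]  P^+=[0.1769 0.0502; 0.0502 0.3482]
step 3: x^-=[-3.5595, -2.6074]  P^-=[0.3133 0.1333; 0.1333 0.4182]  H_jac=[-0.9140 0.0000; 0.0000 0.5091]  S=[0.5017 -0.0620; -0.0620 0.5884]  K=[-0.5639 0.0559; -0.2008 0.3407]  nu=[-1.8858, 3.2607]  x^+=[-2.3138, -1.1180]  P^+=[0.1481 0.0527; 0.0527 0.3212]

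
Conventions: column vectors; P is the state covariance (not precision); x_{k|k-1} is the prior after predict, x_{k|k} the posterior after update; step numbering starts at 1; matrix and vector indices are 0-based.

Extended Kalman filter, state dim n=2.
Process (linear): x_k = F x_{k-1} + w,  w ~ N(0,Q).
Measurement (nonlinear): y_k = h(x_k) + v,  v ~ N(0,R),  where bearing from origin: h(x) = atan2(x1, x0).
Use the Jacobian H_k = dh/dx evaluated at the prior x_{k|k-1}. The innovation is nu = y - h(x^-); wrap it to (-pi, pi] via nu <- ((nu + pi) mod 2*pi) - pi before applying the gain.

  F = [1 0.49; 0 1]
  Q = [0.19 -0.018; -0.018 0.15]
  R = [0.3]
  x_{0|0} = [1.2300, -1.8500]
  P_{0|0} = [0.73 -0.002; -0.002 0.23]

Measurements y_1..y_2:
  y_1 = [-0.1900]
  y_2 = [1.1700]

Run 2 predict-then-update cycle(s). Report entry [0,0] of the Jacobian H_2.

H_jac[0,0] = 0.5322

step 1: x^-=[0.3235, -1.8500]  P^-=[0.9733 0.0927; 0.0927 0.3800]  H_jac=[0.5245 0.0917]  S=[0.5799]  K=[0.8950; 0.1440]  nu=[1.2077]  x^+=[1.4044, -1.6761]  P^+=[0.5088 0.0180; 0.0180 0.3680]
step 2: x^-=[0.5831, -1.6761]  P^-=[0.8048 0.1803; 0.1803 0.5180]  H_jac=[0.5322 0.1851]  S=[0.5812]  K=[0.7943; 0.3301]  nu=[2.4060]  x^+=[2.4942, -0.8820]  P^+=[0.4380 0.0279; 0.0279 0.4547]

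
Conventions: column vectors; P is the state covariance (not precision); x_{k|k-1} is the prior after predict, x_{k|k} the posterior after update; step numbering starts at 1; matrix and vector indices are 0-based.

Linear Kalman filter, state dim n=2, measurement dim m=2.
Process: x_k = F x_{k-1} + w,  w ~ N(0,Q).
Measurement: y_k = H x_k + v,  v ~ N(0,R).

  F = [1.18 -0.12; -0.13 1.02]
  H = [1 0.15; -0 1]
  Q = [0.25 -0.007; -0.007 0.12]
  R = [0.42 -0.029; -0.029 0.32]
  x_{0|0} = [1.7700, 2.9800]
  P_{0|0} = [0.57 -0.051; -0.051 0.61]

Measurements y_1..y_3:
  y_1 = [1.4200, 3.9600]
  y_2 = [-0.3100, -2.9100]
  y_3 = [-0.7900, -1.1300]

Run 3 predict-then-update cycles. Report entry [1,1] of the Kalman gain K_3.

K[1,1] = 0.4930

step 1: x^-=[1.7310, 2.8095]  P^-=[1.0669 -0.2313; -0.2313 0.7778]  S=[1.4350 -0.1436; -0.1436 1.0978]  K=[0.7075 -0.1181; -0.0091 0.7073]  nu=[-0.7324, 1.1505]  x^+=[1.0769, 3.6299]  P^+=[0.3093 -0.0583; -0.0583 0.2266]
step 2: x^-=[0.8352, 3.5625]  P^-=[0.7005 -0.1533; -0.1533 0.3765]  S=[1.0830 -0.1258; -0.1258 0.6965]  K=[0.6129 -0.1094; -0.0272 0.5356]  nu=[-1.6796, -6.4725]  x^+=[0.5138, 0.1413]  P^+=[0.2685 -0.0528; -0.0528 0.1722]
step 3: x^-=[0.5893, 0.0774]  P^-=[0.6413 -0.1336; -0.1336 0.3177]  S=[1.0283 -0.1150; -0.1150 0.6377]  K=[0.5926 -0.1027; -0.0285 0.4930]  nu=[-1.3909, -1.2074]  x^+=[-0.1110, -0.4783]  P^+=[0.2594 -0.0500; -0.0500 0.1586]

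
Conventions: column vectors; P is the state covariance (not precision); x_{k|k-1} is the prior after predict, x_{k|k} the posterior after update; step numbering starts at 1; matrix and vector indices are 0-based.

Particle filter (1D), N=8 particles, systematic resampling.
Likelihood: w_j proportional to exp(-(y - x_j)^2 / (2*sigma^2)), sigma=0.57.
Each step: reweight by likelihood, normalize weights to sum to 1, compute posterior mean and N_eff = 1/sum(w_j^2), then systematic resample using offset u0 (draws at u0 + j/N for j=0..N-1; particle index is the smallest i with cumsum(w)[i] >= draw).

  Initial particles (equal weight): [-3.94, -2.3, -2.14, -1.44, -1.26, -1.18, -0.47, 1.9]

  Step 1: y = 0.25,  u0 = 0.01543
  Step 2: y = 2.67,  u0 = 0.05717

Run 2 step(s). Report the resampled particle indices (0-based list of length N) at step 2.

resampled_idx = [2, 3, 3, 4, 5, 6, 6, 7]

step 1: w=[0.0000, 0.0001, 0.0003, 0.0224, 0.0543, 0.0780, 0.8174, 0.0275]  mean=-0.5255  Neff=1.4739  idx=[3, 5, 6, 6, 6, 6, 6, 6]
step 2: w=[0.0000, 0.0001, 0.1667, 0.1667, 0.1667, 0.1667, 0.1667, 0.1667]  mean=-0.4701  Neff=6.0010  idx=[2, 3, 3, 4, 5, 6, 6, 7]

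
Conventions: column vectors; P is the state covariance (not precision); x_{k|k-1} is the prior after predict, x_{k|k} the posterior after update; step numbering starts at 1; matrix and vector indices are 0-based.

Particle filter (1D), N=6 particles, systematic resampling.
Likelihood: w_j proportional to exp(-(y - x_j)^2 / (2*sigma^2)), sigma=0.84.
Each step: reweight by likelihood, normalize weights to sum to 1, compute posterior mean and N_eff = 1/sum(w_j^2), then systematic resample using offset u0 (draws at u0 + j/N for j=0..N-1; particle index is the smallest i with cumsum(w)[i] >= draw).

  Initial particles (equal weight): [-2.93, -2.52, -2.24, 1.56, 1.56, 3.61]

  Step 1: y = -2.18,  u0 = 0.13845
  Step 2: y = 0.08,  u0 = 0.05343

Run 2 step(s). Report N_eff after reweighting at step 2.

step 1: w=[0.2592, 0.3557, 0.3851, 0.0000, 0.0000, 0.0000]  mean=-2.5183  Neff=2.9241  idx=[0, 1, 1, 2, 2, 2]
step 2: w=[0.0193, 0.0984, 0.0984, 0.2613, 0.2613, 0.2613]  mean=-2.3084  Neff=4.4533  idx=[1, 3, 3, 4, 4, 5]

N_eff = 4.4533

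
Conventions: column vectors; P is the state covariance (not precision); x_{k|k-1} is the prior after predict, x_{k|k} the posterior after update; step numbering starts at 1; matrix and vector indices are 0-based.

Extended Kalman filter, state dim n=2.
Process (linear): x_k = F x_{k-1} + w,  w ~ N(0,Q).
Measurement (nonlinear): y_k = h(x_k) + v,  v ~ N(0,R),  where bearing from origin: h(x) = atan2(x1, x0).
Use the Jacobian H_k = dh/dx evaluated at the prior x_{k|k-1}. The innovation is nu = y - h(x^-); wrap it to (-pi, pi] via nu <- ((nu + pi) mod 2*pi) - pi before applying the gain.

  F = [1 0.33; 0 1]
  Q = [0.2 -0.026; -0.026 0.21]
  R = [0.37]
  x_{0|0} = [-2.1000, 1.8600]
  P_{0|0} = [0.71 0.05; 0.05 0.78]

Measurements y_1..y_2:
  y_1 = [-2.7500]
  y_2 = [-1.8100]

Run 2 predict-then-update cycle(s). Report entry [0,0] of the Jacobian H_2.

H_jac[0,0] = -0.2096

step 1: x^-=[-1.4862, 1.8600]  P^-=[1.0279 0.2814; 0.2814 0.9900]  H_jac=[-0.3281 -0.2622]  S=[0.5972]  K=[-0.6884; -0.5893]  nu=[1.2882]  x^+=[-2.3730, 1.1008]  P^+=[0.7450 0.0391; 0.0391 0.7826]
step 2: x^-=[-2.0097, 1.1008]  P^-=[1.0560 0.2714; 0.2714 0.9926]  H_jac=[-0.2096 -0.3827]  S=[0.6054]  K=[-0.5373; -0.7216]  nu=[1.8327]  x^+=[-2.9945, -0.2216]  P^+=[0.8812 0.0367; 0.0367 0.6774]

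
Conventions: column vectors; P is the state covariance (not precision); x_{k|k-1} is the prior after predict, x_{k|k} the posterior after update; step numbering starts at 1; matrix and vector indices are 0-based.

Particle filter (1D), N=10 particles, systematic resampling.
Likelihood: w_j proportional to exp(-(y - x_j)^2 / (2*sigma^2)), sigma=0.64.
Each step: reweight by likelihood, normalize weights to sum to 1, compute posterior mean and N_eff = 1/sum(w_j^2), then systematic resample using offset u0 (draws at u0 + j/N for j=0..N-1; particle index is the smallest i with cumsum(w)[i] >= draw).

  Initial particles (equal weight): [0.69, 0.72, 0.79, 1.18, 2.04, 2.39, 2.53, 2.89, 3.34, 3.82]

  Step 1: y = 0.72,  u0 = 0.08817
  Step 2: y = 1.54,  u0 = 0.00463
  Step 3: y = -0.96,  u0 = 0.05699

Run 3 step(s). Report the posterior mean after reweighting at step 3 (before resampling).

step 1: w=[0.2536, 0.2538, 0.2523, 0.1961, 0.0303, 0.0084, 0.0047, 0.0008, 0.0001, 0.0000]  mean=0.8846  Neff=4.3132  idx=[0, 0, 1, 1, 1, 2, 2, 3, 3, 5]
step 2: w=[0.0785, 0.0785, 0.0834, 0.0834, 0.0834, 0.0954, 0.0954, 0.1618, 0.1618, 0.0785]  mean=1.0085  Neff=9.0993  idx=[0, 1, 2, 3, 4, 6, 7, 7, 8, 8]
step 3: w=[0.1745, 0.1745, 0.1545, 0.1545, 0.1545, 0.1152, 0.0181, 0.0181, 0.0181, 0.0181]  mean=0.7509  Neff=6.7991  idx=[0, 0, 1, 2, 2, 3, 3, 4, 5, 7]

post_mean = 0.7509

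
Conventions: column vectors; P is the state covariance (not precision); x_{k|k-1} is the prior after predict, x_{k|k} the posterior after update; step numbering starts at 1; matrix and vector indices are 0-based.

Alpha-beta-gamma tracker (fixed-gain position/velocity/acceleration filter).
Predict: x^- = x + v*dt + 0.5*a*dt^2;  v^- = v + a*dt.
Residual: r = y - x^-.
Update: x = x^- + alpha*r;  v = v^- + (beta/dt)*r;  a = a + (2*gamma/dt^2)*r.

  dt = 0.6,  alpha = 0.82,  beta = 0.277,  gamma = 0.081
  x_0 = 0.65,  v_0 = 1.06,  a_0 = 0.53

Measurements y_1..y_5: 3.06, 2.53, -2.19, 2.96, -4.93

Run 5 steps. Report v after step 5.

v_post = -3.2088

step 1: x_pred=1.3814  r=1.6786  x^+=2.7579  v^+=2.1530  a^+=1.2854
step 2: x_pred=4.2810  r=-1.7510  x^+=2.8452  v^+=2.1158  a^+=0.4974
step 3: x_pred=4.2042  r=-6.3942  x^+=-1.0390  v^+=-0.5377  a^+=-2.3800
step 4: x_pred=-1.7901  r=4.7501  x^+=2.1050  v^+=0.2272  a^+=-0.2424
step 5: x_pred=2.1977  r=-7.1277  x^+=-3.6470  v^+=-3.2088  a^+=-3.4499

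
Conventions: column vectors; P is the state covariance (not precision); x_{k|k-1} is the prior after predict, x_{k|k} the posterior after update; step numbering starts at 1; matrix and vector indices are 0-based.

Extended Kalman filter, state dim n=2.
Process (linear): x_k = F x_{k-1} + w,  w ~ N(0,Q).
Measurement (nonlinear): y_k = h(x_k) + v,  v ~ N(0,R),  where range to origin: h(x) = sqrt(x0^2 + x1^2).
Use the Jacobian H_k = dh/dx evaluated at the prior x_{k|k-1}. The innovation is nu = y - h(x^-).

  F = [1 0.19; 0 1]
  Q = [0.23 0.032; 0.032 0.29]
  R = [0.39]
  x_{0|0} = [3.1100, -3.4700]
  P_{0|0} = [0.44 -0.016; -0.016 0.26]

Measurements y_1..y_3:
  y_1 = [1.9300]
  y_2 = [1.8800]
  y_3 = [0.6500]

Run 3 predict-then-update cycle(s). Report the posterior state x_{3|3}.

x_post = [0.7544, -1.1313]

step 1: x^-=[2.4507, -3.4700]  P^-=[0.6733 0.0654; 0.0654 0.5500]  H_jac=[0.5769 -0.8168]  S=[0.9194]  K=[0.3644; -0.4476]  nu=[-2.3182]  x^+=[1.6060, -2.4324]  P^+=[0.5512 0.2153; 0.2153 0.3658]
step 2: x^-=[1.1439, -2.4324]  P^-=[0.8763 0.3168; 0.3168 0.6558]  H_jac=[0.4256 -0.9049]  S=[0.8417]  K=[0.1024; -0.5449]  nu=[-0.8079]  x^+=[1.0612, -1.9922]  P^+=[0.8675 0.3638; 0.3638 0.4059]
step 3: x^-=[0.6826, -1.9922]  P^-=[1.2504 0.4729; 0.4729 0.6959]  H_jac=[0.3242 -0.9460]  S=[0.8541]  K=[-0.0493; -0.5913]  nu=[-1.4559]  x^+=[0.7544, -1.1313]  P^+=[1.2483 0.4481; 0.4481 0.3973]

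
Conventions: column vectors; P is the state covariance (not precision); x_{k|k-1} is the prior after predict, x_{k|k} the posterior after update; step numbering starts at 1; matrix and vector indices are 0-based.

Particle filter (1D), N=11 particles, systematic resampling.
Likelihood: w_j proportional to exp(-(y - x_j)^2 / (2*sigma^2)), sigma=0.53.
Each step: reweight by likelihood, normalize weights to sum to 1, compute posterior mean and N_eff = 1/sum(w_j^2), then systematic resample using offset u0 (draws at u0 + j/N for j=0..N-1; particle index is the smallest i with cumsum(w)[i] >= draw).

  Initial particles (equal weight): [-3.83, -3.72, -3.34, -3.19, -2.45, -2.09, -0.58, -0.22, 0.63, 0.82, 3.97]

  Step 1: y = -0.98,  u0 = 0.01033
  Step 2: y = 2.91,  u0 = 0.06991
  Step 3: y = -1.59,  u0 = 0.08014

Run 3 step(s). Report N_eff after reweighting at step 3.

step 1: w=[0.0000, 0.0000, 0.0000, 0.0001, 0.0170, 0.0888, 0.5988, 0.2848, 0.0079, 0.0025, 0.0000]  mean=-0.6308  Neff=2.2324  idx=[4, 5, 6, 6, 6, 6, 6, 6, 7, 7, 7]
step 2: w=[0.0000, 0.0000, 0.0047, 0.0047, 0.0047, 0.0047, 0.0047, 0.0047, 0.3240, 0.3240, 0.3240]  mean=-0.2301  Neff=3.1737  idx=[8, 8, 8, 8, 9, 9, 9, 10, 10, 10, 10]
step 3: w=[0.0909, 0.0909, 0.0909, 0.0909, 0.0909, 0.0909, 0.0909, 0.0909, 0.0909, 0.0909, 0.0909]  mean=-0.2200  Neff=11.0000  idx=[0, 1, 2, 3, 4, 5, 6, 7, 8, 9, 10]

N_eff = 11.0000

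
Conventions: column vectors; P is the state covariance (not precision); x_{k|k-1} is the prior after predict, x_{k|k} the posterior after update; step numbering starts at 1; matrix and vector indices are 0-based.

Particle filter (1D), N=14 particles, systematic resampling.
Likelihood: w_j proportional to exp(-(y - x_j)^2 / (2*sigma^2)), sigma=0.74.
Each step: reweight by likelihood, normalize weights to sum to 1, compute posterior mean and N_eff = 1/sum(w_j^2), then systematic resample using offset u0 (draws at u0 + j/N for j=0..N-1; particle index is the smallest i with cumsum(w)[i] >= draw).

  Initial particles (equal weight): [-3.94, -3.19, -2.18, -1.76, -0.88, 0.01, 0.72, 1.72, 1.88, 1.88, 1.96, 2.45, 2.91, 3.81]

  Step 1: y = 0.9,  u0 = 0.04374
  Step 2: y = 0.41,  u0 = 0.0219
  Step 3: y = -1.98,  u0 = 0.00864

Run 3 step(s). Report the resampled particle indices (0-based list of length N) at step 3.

resampled_idx = [0, 0, 0, 0, 1, 1, 1, 2, 2, 2, 3, 3, 3, 6]

step 1: w=[0.0000, 0.0000, 0.0001, 0.0005, 0.0164, 0.1435, 0.2871, 0.1600, 0.1230, 0.1230, 0.1060, 0.0330, 0.0074, 0.0001]  mean=1.2411  Neff=5.8303  idx=[5, 5, 6, 6, 6, 6, 7, 7, 8, 8, 9, 9, 10, 11]
step 2: w=[0.1329, 0.1329, 0.1409, 0.1409, 0.1409, 0.1409, 0.0321, 0.0321, 0.0214, 0.0214, 0.0214, 0.0214, 0.0172, 0.0034]  mean=0.7219  Neff=8.4037  idx=[0, 0, 1, 1, 2, 2, 3, 3, 4, 4, 5, 5, 7, 10]
step 3: w=[0.2282, 0.2282, 0.2282, 0.2282, 0.0109, 0.0109, 0.0109, 0.0109, 0.0109, 0.0109, 0.0109, 0.0109, 0.0000, 0.0000]  mean=0.0720  Neff=4.7801  idx=[0, 0, 0, 0, 1, 1, 1, 2, 2, 2, 3, 3, 3, 6]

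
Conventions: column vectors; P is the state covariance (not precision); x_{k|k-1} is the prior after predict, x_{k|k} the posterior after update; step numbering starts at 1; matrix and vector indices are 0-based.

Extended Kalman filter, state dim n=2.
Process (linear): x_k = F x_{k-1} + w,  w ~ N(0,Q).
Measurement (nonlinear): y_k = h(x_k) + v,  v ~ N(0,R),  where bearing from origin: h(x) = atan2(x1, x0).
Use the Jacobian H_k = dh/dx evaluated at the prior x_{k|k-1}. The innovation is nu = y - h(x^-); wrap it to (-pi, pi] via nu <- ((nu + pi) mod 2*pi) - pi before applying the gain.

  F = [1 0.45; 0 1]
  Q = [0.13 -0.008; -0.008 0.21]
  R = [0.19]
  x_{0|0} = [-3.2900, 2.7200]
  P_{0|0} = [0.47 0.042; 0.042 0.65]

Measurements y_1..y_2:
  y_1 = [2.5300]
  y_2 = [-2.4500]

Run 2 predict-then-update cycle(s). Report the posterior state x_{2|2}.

x_post = [-3.1333, 1.0520]

step 1: x^-=[-2.0660, 2.7200]  P^-=[0.7694 0.3265; 0.3265 0.8600]  H_jac=[-0.2331 -0.1771]  S=[0.2858]  K=[-0.8301; -0.7993]  nu=[0.3096]  x^+=[-2.3230, 2.4725]  P^+=[0.5725 0.1369; 0.1369 0.6774]
step 2: x^-=[-1.2104, 2.4725]  P^-=[0.9629 0.4337; 0.4337 0.8874]  H_jac=[-0.3263 -0.1597]  S=[0.3603]  K=[-1.0641; -0.7861]  nu=[1.8071]  x^+=[-3.1333, 1.0520]  P^+=[0.5549 0.1323; 0.1323 0.6648]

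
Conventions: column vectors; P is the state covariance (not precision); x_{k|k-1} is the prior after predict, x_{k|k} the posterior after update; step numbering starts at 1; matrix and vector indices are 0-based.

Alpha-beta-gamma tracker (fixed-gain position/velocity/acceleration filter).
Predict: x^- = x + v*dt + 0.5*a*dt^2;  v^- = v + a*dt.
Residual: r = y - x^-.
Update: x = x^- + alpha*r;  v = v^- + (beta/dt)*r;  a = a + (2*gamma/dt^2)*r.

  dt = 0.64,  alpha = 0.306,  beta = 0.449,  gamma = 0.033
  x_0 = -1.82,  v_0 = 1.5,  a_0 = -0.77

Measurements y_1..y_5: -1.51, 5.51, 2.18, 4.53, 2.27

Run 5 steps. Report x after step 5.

step 1: x_pred=-1.0177  r=-0.4923  x^+=-1.1683  v^+=0.6618  a^+=-0.8493
step 2: x_pred=-0.9187  r=6.4287  x^+=1.0485  v^+=4.6284  a^+=0.1866
step 3: x_pred=4.0488  r=-1.8688  x^+=3.4770  v^+=3.4367  a^+=-0.1146
step 4: x_pred=5.6530  r=-1.1230  x^+=5.3094  v^+=2.5755  a^+=-0.2955
step 5: x_pred=6.8971  r=-4.6271  x^+=5.4812  v^+=-0.8599  a^+=-1.0411

x_post = 5.4812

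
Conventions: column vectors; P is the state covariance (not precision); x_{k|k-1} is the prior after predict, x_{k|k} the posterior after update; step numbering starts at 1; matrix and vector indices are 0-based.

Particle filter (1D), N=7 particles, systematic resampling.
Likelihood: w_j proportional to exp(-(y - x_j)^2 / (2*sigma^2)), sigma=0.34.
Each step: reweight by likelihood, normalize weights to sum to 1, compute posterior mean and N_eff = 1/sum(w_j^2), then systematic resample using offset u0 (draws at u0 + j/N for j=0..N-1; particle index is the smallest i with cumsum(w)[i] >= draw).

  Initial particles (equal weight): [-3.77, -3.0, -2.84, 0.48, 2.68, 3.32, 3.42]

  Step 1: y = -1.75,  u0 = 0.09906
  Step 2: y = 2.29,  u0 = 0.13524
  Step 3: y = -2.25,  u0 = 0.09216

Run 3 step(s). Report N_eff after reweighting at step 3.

N_eff = 7.0000

step 1: w=[0.0000, 0.1653, 0.8347, 0.0000, 0.0000, 0.0000, 0.0000]  mean=-2.8664  Neff=1.3811  idx=[1, 2, 2, 2, 2, 2, 2]
step 2: w=[0.0001, 0.1666, 0.1666, 0.1666, 0.1666, 0.1666, 0.1666]  mean=-2.8400  Neff=6.0015  idx=[1, 2, 3, 4, 5, 6, 6]
step 3: w=[0.1429, 0.1429, 0.1429, 0.1429, 0.1429, 0.1429, 0.1429]  mean=-2.8400  Neff=7.0000  idx=[0, 1, 2, 3, 4, 5, 6]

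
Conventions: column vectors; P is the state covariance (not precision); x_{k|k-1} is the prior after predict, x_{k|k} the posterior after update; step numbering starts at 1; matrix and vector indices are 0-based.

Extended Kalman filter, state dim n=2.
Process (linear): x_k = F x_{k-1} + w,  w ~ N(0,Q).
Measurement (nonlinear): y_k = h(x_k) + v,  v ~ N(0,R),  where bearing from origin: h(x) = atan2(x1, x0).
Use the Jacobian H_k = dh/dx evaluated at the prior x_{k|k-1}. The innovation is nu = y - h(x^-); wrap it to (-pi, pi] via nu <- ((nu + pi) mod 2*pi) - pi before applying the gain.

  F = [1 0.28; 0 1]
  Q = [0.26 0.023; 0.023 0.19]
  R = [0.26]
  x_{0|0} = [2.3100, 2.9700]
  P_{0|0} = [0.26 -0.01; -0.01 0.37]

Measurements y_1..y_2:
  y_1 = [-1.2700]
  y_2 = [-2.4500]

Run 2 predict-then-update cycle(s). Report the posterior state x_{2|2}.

x_post = [4.6770, 1.3952]

step 1: x^-=[3.1416, 2.9700]  P^-=[0.5434 0.1166; 0.1166 0.5600]  H_jac=[-0.1589 0.1681]  S=[0.2833]  K=[-0.2356; 0.2668]  nu=[-2.0273]  x^+=[3.6193, 2.4290]  P^+=[0.5277 0.1344; 0.1344 0.5398]
step 2: x^-=[4.2994, 2.4290]  P^-=[0.9053 0.3086; 0.3086 0.7298]  H_jac=[-0.0996 0.1763]  S=[0.2808]  K=[-0.1274; 0.3488]  nu=[-2.9643]  x^+=[4.6770, 1.3952]  P^+=[0.9007 0.3210; 0.3210 0.6957]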